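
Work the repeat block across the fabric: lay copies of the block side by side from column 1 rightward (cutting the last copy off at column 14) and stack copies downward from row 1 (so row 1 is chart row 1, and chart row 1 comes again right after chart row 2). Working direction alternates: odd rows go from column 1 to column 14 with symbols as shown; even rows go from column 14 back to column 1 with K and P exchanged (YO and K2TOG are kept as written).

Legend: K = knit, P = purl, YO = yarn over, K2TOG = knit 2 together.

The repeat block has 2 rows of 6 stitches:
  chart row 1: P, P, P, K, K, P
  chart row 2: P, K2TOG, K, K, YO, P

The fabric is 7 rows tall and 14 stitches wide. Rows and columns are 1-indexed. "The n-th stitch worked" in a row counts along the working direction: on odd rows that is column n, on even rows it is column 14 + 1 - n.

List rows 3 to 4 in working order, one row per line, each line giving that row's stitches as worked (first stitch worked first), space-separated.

Rows as worked:
P P P K K P P P P K K P P P
K2TOG K K YO P P K2TOG K K YO P P K2TOG K

Derivation:
Row 3: chart row 1, RS - tile across columns 1-14 and work as-is.
Row 4: chart row 2, WS - tiled (columns 1-14): P K2TOG K K YO P P K2TOG K K YO P P K2TOG; work from column 14 back to 1 with K<->P swapped.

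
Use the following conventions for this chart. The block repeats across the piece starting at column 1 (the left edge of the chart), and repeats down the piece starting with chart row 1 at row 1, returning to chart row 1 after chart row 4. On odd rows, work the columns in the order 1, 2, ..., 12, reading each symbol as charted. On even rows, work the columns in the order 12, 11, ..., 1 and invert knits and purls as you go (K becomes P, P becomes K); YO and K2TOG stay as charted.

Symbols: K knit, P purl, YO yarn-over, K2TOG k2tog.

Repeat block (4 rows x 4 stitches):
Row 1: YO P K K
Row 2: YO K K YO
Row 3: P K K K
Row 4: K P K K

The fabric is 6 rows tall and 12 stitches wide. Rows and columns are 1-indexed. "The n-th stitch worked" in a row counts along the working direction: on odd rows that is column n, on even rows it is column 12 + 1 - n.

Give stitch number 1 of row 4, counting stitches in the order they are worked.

Row 4: (4-1) mod 4 = 3, so use chart row 4. Even row -> WS.
Chart row 4 tiled across columns 1-12: K P K K K P K K K P K K
WS row: flip the tiled sequence (start at column 12) and apply K<->P; YO and K2TOG stay.
Row 4 as worked: P P K P P P K P P P K P
Counting 1 along the worked row gives P.

== STITCH ==
P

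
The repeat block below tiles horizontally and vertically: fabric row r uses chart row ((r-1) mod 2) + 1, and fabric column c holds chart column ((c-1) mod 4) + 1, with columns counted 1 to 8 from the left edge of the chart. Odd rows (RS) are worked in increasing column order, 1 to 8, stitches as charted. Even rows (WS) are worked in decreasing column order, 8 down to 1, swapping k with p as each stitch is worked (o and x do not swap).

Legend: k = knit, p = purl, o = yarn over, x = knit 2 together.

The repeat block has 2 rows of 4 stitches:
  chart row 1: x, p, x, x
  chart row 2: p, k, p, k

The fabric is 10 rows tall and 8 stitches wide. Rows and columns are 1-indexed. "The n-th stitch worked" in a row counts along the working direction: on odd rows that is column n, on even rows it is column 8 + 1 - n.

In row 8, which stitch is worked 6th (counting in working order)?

Result:
k

Derivation:
Row 8 uses chart row ((8-1) mod 2)+1 = 2. Row 8 is even, so WS.
Chart row 2 tiled across columns 1-8: p k p k p k p k
WS row: flip the tiled sequence (start at column 8) and apply k<->p; o and x stay.
Row 8 as worked: p k p k p k p k
The 6th stitch worked is k.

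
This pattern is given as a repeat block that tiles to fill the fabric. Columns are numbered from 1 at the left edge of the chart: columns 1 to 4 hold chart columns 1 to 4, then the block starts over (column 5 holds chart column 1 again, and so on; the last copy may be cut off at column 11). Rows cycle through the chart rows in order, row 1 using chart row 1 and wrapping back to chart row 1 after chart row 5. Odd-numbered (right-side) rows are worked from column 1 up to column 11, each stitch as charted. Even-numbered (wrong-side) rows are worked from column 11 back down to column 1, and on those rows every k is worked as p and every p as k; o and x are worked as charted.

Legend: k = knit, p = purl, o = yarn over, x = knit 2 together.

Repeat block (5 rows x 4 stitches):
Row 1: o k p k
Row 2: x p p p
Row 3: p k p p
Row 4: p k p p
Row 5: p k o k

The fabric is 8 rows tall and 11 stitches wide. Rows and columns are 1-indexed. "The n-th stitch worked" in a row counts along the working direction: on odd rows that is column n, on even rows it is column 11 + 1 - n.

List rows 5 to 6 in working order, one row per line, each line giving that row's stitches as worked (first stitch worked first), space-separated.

Row 5: chart row 5, RS - tile across columns 1-11 and work as-is.
Row 6: chart row 1, WS - tiled (columns 1-11): o k p k o k p k o k p; work from column 11 back to 1 with k<->p swapped.

== ROWS AS WORKED ==
p k o k p k o k p k o
k p o p k p o p k p o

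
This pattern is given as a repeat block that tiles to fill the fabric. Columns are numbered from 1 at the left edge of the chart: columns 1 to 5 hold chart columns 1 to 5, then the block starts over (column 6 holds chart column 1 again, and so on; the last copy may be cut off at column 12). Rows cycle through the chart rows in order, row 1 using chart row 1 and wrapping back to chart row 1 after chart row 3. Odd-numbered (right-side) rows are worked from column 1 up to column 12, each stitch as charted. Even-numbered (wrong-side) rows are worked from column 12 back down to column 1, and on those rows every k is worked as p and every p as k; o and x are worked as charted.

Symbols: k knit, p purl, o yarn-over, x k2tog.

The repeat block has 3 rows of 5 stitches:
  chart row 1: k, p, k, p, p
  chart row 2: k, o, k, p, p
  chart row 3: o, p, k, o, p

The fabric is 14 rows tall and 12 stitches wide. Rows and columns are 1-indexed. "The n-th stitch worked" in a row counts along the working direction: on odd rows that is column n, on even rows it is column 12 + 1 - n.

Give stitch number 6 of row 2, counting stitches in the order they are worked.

Row 2: (2-1) mod 3 = 1, so use chart row 2. Even row -> WS.
Chart row 2 tiled across columns 1-12: k o k p p k o k p p k o
Wrong side: read the tiled row from column 12 down to 1 and exchange k with p (leave o, x).
Row 2 as worked: o p k k p o p k k p o p
The 6th stitch worked is o.

Result:
o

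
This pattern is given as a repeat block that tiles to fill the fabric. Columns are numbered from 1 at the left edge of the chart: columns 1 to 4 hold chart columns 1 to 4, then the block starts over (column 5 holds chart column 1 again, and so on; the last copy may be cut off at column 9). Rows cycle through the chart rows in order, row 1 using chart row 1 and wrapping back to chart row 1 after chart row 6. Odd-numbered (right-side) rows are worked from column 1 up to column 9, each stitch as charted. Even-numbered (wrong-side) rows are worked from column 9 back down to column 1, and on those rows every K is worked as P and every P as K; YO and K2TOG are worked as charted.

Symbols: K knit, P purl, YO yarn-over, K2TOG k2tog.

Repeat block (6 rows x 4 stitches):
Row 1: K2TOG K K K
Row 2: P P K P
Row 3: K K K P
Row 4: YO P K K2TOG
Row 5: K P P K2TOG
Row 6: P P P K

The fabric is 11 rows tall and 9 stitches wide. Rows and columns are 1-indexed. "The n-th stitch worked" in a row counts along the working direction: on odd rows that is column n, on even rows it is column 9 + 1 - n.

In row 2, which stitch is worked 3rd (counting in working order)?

Result:
P

Derivation:
For row 2: chart row = ((2-1) mod 6) + 1 = 2; this is a WS (even) row.
Chart row 2 tiled across columns 1-9: P P K P P P K P P
WS: work from column 9 back to column 1 (reverse the tiled row), swapping K<->P (YO and K2TOG unchanged).
Row 2 as worked: K K P K K K P K K
Stitch 3 in working order -> P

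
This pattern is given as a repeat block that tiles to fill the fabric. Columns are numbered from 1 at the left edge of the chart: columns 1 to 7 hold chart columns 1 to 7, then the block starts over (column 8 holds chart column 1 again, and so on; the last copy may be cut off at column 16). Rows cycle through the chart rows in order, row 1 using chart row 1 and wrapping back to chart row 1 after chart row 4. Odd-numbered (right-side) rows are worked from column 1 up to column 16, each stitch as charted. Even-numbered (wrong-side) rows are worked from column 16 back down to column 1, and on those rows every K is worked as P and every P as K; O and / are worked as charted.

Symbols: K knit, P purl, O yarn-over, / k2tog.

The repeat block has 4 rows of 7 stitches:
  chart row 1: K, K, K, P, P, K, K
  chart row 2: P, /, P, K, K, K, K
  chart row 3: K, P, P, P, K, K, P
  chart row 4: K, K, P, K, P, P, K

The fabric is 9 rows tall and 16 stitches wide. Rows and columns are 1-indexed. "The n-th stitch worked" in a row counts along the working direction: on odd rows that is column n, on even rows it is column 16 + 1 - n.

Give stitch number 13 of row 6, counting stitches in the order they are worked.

For row 6: chart row = ((6-1) mod 4) + 1 = 2; this is a WS (even) row.
Chart row 2 tiled across columns 1-16: P / P K K K K P / P K K K K P /
WS row: flip the tiled sequence (start at column 16) and apply K<->P; O and / stay.
Row 6 as worked: / K P P P P K / K P P P P K / K
The 13th stitch worked is P.

Result:
P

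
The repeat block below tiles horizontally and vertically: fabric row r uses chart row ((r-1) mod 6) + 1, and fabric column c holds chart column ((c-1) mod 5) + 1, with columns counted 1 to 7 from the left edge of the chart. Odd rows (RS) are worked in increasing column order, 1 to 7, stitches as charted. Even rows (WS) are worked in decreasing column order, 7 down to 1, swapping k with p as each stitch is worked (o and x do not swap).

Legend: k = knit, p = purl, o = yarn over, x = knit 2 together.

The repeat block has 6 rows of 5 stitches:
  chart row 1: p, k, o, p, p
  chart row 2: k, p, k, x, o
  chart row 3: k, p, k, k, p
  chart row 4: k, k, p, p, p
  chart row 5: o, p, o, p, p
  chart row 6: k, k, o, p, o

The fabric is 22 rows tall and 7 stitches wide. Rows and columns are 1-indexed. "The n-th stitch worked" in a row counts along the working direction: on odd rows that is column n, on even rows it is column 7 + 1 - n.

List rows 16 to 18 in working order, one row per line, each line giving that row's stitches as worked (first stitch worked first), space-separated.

Row 16: chart row 4, WS - tiled (columns 1-7): k k p p p k k; work from column 7 back to 1 with k<->p swapped.
Row 17: chart row 5, RS - tile across columns 1-7 and work as-is.
Row 18: chart row 6, WS - tiled (columns 1-7): k k o p o k k; work from column 7 back to 1 with k<->p swapped.

Result:
p p k k k p p
o p o p p o p
p p o k o p p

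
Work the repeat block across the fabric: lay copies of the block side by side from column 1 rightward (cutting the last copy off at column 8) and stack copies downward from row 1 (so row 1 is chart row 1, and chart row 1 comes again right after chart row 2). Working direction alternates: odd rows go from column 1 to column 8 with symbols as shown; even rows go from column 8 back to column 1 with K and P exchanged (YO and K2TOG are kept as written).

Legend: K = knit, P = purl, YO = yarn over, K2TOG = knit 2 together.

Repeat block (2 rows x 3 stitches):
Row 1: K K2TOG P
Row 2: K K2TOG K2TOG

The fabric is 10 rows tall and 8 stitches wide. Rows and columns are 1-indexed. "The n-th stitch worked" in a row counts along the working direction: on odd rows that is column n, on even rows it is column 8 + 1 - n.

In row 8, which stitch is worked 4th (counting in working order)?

Result:
K2TOG

Derivation:
For row 8: chart row = ((8-1) mod 2) + 1 = 2; this is a WS (even) row.
Chart row 2 tiled across columns 1-8: K K2TOG K2TOG K K2TOG K2TOG K K2TOG
WS: work from column 8 back to column 1 (reverse the tiled row), swapping K<->P (YO and K2TOG unchanged).
Row 8 as worked: K2TOG P K2TOG K2TOG P K2TOG K2TOG P
The 4th stitch worked is K2TOG.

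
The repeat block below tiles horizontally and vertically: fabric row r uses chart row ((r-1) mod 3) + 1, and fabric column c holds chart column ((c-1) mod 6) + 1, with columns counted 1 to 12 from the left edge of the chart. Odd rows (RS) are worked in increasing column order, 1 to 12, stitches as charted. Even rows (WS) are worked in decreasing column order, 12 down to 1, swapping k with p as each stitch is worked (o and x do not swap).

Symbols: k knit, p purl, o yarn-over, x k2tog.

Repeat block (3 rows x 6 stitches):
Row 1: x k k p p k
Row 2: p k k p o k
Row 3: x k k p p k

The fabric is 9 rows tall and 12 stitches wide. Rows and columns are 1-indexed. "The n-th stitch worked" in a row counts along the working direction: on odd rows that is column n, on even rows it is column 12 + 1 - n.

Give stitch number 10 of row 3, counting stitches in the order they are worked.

Row 3 uses chart row ((3-1) mod 3)+1 = 3. Row 3 is odd, so RS.
Chart row 3 tiled across columns 1-12: x k k p p k x k k p p k
RS row: no reversal, no swap; stitch n worked = column n.
Stitch 10 in working order -> p

Result:
p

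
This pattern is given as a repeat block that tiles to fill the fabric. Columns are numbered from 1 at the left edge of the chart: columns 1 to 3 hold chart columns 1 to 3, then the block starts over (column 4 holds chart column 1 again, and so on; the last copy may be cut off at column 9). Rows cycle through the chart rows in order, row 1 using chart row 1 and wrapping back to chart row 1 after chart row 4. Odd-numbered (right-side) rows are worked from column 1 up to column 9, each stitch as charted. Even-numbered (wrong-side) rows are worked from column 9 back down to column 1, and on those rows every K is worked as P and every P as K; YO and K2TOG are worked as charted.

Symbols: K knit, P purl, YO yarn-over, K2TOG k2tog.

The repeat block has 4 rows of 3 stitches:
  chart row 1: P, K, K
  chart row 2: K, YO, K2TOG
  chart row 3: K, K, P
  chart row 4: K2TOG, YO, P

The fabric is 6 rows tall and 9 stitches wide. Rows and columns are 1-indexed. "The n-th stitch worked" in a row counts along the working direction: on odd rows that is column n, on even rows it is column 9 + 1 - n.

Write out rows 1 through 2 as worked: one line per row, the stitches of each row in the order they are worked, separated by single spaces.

Row 1: chart row 1, RS - tile across columns 1-9 and work as-is.
Row 2: chart row 2, WS - tiled (columns 1-9): K YO K2TOG K YO K2TOG K YO K2TOG; work from column 9 back to 1 with K<->P swapped.

Result:
P K K P K K P K K
K2TOG YO P K2TOG YO P K2TOG YO P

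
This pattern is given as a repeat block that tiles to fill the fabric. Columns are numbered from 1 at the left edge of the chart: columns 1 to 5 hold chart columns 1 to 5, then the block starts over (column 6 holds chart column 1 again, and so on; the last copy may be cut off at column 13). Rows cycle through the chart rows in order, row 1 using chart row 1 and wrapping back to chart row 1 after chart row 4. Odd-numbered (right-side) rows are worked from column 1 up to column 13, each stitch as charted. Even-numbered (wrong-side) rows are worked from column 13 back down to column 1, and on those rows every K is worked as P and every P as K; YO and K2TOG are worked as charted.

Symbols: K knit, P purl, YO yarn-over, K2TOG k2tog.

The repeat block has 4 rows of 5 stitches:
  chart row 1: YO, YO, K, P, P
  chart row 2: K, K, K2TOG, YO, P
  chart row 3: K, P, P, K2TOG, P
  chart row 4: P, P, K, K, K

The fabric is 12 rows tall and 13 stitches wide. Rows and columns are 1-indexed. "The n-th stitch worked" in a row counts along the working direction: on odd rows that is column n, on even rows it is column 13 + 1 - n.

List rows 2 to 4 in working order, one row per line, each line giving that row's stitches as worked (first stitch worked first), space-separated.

Row 2: chart row 2, WS - tiled (columns 1-13): K K K2TOG YO P K K K2TOG YO P K K K2TOG; work from column 13 back to 1 with K<->P swapped.
Row 3: chart row 3, RS - tile across columns 1-13 and work as-is.
Row 4: chart row 4, WS - tiled (columns 1-13): P P K K K P P K K K P P K; work from column 13 back to 1 with K<->P swapped.

== ROWS AS WORKED ==
K2TOG P P K YO K2TOG P P K YO K2TOG P P
K P P K2TOG P K P P K2TOG P K P P
P K K P P P K K P P P K K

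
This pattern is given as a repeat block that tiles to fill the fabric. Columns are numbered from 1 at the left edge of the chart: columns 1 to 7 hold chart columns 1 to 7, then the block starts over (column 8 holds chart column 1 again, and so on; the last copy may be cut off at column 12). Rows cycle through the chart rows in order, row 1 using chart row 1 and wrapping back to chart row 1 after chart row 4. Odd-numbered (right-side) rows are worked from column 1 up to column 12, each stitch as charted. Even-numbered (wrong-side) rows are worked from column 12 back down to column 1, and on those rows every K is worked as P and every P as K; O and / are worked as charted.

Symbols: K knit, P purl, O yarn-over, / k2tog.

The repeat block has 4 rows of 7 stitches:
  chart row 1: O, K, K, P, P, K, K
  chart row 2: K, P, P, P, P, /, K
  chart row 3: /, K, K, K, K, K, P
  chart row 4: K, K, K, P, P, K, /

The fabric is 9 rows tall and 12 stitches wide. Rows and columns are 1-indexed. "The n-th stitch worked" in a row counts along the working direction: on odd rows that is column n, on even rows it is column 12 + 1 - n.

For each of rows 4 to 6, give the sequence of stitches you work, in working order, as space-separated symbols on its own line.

Rows as worked:
K K P P P / P K K P P P
O K K P P K K O K K P P
K K K K P P / K K K K P

Derivation:
Row 4: chart row 4, WS - tiled (columns 1-12): K K K P P K / K K K P P; work from column 12 back to 1 with K<->P swapped.
Row 5: chart row 1, RS - tile across columns 1-12 and work as-is.
Row 6: chart row 2, WS - tiled (columns 1-12): K P P P P / K K P P P P; work from column 12 back to 1 with K<->P swapped.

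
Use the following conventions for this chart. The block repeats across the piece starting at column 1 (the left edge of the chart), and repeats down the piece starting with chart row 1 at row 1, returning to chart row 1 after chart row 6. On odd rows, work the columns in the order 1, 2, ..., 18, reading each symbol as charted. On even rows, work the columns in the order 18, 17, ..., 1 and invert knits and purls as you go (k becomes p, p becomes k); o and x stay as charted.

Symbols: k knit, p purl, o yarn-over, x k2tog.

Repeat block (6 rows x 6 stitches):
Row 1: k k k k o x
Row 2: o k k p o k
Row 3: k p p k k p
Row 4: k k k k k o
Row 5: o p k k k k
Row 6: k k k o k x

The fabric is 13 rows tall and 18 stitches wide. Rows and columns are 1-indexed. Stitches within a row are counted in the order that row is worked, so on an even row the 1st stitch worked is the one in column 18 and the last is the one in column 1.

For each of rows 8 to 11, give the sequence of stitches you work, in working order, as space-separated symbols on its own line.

== ROWS AS WORKED ==
p o k p p o p o k p p o p o k p p o
k p p k k p k p p k k p k p p k k p
o p p p p p o p p p p p o p p p p p
o p k k k k o p k k k k o p k k k k

Derivation:
Row 8: chart row 2, WS - tiled (columns 1-18): o k k p o k o k k p o k o k k p o k; work from column 18 back to 1 with k<->p swapped.
Row 9: chart row 3, RS - tile across columns 1-18 and work as-is.
Row 10: chart row 4, WS - tiled (columns 1-18): k k k k k o k k k k k o k k k k k o; work from column 18 back to 1 with k<->p swapped.
Row 11: chart row 5, RS - tile across columns 1-18 and work as-is.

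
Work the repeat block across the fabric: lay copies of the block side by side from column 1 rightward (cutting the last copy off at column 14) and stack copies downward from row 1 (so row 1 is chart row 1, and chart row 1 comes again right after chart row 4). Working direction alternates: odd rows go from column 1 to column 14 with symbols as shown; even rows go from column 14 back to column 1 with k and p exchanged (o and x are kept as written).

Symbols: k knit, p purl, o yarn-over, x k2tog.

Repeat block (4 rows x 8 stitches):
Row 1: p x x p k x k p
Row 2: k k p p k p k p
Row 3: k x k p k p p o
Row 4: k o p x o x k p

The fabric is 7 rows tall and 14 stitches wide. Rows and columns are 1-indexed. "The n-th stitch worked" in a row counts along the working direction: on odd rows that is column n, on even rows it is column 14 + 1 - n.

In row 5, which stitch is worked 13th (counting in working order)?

Stitch:
k

Derivation:
Row 5 uses chart row ((5-1) mod 4)+1 = 1. Row 5 is odd, so RS.
Chart row 1 tiled across columns 1-14: p x x p k x k p p x x p k x
RS: work column 1 to column 14, symbols as charted — the tiled row is the row as worked.
Counting 13 along the worked row gives k.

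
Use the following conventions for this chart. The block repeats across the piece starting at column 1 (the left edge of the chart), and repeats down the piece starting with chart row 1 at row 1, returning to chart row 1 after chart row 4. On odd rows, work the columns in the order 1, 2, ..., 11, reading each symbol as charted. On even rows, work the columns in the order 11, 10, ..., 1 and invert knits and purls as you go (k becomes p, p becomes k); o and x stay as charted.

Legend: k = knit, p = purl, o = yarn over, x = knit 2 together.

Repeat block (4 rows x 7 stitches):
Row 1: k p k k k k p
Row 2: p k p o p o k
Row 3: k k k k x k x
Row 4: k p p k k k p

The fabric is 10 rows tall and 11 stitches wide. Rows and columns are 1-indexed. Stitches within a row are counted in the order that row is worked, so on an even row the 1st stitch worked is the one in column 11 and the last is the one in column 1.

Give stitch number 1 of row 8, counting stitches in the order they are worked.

Result:
p

Derivation:
Row 8: (8-1) mod 4 = 3, so use chart row 4. Even row -> WS.
Chart row 4 tiled across columns 1-11: k p p k k k p k p p k
WS: work from column 11 back to column 1 (reverse the tiled row), swapping k<->p (o and x unchanged).
Row 8 as worked: p k k p k p p p k k p
Counting 1 along the worked row gives p.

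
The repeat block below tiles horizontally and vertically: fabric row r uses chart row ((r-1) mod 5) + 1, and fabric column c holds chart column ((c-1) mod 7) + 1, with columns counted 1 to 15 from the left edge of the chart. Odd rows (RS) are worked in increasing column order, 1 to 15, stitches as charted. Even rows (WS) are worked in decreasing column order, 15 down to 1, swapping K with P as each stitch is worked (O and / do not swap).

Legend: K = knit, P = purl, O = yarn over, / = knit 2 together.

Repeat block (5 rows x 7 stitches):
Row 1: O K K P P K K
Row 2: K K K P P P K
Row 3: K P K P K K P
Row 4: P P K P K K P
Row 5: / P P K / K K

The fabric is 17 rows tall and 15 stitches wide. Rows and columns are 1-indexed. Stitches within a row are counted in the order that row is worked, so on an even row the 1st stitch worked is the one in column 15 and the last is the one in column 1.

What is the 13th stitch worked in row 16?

Row 16 uses chart row ((16-1) mod 5)+1 = 1. Row 16 is even, so WS.
Chart row 1 tiled across columns 1-15: O K K P P K K O K K P P K K O
WS row: flip the tiled sequence (start at column 15) and apply K<->P; O and / stay.
Row 16 as worked: O P P K K P P O P P K K P P O
The 13th stitch worked is P.

== STITCH ==
P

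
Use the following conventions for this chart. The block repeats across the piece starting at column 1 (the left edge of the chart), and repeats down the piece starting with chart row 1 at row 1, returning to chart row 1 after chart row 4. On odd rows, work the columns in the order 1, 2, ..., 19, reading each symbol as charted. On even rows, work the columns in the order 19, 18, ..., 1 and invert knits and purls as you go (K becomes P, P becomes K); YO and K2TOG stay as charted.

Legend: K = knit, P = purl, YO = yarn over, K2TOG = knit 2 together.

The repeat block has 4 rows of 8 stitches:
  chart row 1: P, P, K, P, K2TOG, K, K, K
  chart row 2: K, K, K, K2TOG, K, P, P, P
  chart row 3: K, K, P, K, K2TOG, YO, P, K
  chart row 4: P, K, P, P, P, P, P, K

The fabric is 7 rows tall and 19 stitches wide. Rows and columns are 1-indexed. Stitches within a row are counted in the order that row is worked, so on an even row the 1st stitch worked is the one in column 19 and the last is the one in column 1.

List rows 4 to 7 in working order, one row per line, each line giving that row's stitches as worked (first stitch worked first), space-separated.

Row 4: chart row 4, WS - tiled (columns 1-19): P K P P P P P K P K P P P P P K P K P; work from column 19 back to 1 with K<->P swapped.
Row 5: chart row 1, RS - tile across columns 1-19 and work as-is.
Row 6: chart row 2, WS - tiled (columns 1-19): K K K K2TOG K P P P K K K K2TOG K P P P K K K; work from column 19 back to 1 with K<->P swapped.
Row 7: chart row 3, RS - tile across columns 1-19 and work as-is.

== ROWS AS WORKED ==
K P K P K K K K K P K P K K K K K P K
P P K P K2TOG K K K P P K P K2TOG K K K P P K
P P P K K K P K2TOG P P P K K K P K2TOG P P P
K K P K K2TOG YO P K K K P K K2TOG YO P K K K P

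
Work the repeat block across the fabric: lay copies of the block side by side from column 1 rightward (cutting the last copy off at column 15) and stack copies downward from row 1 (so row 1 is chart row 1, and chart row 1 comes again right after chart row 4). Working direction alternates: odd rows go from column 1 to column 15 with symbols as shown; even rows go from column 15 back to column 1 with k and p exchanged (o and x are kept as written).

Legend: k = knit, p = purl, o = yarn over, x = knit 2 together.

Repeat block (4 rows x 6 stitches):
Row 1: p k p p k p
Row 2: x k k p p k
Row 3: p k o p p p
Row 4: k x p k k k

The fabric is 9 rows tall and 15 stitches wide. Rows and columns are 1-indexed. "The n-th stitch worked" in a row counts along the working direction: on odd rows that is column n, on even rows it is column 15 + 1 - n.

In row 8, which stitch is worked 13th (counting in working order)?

== STITCH ==
k

Derivation:
For row 8: chart row = ((8-1) mod 4) + 1 = 4; this is a WS (even) row.
Chart row 4 tiled across columns 1-15: k x p k k k k x p k k k k x p
WS: work from column 15 back to column 1 (reverse the tiled row), swapping k<->p (o and x unchanged).
Row 8 as worked: k x p p p p k x p p p p k x p
Counting 13 along the worked row gives k.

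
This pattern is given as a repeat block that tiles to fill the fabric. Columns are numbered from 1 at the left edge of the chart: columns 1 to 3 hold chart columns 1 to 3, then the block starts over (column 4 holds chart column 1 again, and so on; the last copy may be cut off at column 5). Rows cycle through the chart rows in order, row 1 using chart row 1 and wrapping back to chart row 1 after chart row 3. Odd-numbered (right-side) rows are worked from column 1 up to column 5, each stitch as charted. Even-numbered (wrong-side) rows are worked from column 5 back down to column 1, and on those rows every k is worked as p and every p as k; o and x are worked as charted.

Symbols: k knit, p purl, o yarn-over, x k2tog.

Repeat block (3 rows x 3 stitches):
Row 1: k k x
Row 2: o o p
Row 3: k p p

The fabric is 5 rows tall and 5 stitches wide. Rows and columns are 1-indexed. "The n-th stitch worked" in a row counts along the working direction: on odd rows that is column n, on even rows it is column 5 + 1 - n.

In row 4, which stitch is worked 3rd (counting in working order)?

Result:
x

Derivation:
Row 4: (4-1) mod 3 = 0, so use chart row 1. Even row -> WS.
Chart row 1 tiled across columns 1-5: k k x k k
WS row: flip the tiled sequence (start at column 5) and apply k<->p; o and x stay.
Row 4 as worked: p p x p p
The 3rd stitch worked is x.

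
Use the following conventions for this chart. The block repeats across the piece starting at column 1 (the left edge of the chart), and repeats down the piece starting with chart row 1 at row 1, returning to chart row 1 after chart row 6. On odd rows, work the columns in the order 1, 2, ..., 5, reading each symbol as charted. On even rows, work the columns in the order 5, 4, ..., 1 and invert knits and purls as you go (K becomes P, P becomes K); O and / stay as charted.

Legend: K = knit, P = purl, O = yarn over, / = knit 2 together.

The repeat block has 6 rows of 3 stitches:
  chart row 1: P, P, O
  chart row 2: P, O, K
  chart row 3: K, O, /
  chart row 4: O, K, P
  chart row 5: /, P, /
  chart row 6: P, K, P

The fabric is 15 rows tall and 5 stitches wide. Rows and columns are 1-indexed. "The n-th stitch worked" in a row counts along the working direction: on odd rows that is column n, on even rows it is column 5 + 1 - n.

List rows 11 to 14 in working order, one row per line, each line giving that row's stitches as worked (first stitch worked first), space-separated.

== ROWS AS WORKED ==
/ P / / P
P K K P K
P P O P P
O K P O K

Derivation:
Row 11: chart row 5, RS - tile across columns 1-5 and work as-is.
Row 12: chart row 6, WS - tiled (columns 1-5): P K P P K; work from column 5 back to 1 with K<->P swapped.
Row 13: chart row 1, RS - tile across columns 1-5 and work as-is.
Row 14: chart row 2, WS - tiled (columns 1-5): P O K P O; work from column 5 back to 1 with K<->P swapped.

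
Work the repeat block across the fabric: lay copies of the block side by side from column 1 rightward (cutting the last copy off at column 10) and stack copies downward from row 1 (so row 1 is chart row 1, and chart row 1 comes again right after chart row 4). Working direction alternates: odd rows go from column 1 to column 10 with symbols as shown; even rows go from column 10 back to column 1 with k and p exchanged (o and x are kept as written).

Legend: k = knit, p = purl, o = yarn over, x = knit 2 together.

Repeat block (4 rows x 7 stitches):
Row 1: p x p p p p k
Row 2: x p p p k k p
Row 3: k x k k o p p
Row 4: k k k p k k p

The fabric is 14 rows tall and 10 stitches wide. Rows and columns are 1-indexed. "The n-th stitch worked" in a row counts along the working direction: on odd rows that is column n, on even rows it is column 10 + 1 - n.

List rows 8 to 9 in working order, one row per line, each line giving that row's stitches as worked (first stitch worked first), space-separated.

Result:
p p p k p p k p p p
p x p p p p k p x p

Derivation:
Row 8: chart row 4, WS - tiled (columns 1-10): k k k p k k p k k k; work from column 10 back to 1 with k<->p swapped.
Row 9: chart row 1, RS - tile across columns 1-10 and work as-is.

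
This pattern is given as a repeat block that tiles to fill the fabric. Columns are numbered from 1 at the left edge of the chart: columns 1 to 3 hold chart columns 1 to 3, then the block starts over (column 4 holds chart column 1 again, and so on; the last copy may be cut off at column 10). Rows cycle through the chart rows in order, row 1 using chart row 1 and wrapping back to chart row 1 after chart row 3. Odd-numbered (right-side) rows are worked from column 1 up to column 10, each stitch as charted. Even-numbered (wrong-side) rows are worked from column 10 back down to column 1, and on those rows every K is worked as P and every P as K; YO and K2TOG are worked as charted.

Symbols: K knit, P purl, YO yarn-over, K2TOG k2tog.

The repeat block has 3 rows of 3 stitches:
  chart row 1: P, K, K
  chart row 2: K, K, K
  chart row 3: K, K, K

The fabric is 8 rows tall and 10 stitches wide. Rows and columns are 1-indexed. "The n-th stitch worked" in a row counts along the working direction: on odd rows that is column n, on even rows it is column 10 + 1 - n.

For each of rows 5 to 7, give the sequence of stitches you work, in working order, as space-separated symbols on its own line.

Row 5: chart row 2, RS - tile across columns 1-10 and work as-is.
Row 6: chart row 3, WS - tiled (columns 1-10): K K K K K K K K K K; work from column 10 back to 1 with K<->P swapped.
Row 7: chart row 1, RS - tile across columns 1-10 and work as-is.

Rows as worked:
K K K K K K K K K K
P P P P P P P P P P
P K K P K K P K K P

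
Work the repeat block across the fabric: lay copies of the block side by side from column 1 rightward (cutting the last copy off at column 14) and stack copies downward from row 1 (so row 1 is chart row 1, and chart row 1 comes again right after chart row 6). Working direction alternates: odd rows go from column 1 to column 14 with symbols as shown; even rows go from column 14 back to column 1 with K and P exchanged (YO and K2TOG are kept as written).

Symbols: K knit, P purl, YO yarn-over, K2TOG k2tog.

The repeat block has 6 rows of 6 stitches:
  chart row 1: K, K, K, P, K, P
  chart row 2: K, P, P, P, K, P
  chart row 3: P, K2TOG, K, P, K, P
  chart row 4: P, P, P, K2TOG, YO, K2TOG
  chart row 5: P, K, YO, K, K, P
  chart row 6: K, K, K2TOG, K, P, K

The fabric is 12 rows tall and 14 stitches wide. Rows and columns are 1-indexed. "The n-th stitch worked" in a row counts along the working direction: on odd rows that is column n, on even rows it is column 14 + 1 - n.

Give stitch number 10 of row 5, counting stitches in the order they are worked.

Stitch:
K

Derivation:
Row 5 uses chart row ((5-1) mod 6)+1 = 5. Row 5 is odd, so RS.
Chart row 5 tiled across columns 1-14: P K YO K K P P K YO K K P P K
RS: work column 1 to column 14, symbols as charted — the tiled row is the row as worked.
Stitch 10 in working order -> K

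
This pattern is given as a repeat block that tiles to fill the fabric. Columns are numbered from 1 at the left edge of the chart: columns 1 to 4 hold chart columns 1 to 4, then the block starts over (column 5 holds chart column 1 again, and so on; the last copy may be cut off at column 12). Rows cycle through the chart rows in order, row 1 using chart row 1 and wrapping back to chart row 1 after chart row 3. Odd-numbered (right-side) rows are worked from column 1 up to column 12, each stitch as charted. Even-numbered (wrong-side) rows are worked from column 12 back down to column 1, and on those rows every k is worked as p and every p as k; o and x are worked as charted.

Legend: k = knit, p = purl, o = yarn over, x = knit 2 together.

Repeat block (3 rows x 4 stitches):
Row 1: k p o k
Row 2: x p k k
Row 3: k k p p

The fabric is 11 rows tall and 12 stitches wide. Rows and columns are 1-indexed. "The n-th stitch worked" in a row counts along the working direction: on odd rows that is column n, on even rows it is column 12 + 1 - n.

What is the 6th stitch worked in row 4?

Row 4: (4-1) mod 3 = 0, so use chart row 1. Even row -> WS.
Chart row 1 tiled across columns 1-12: k p o k k p o k k p o k
Wrong side: read the tiled row from column 12 down to 1 and exchange k with p (leave o, x).
Row 4 as worked: p o k p p o k p p o k p
Stitch 6 in working order -> o

Result:
o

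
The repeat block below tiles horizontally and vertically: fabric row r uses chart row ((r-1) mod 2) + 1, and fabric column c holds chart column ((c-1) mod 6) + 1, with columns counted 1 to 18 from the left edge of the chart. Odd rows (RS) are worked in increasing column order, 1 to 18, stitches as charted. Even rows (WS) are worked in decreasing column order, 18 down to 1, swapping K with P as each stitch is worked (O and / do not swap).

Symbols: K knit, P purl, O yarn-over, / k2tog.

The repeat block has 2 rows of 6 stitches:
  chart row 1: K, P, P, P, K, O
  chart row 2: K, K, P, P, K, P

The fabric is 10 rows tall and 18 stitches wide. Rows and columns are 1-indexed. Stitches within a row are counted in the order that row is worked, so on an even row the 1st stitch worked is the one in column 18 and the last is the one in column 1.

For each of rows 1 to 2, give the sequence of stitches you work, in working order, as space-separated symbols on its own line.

Row 1: chart row 1, RS - tile across columns 1-18 and work as-is.
Row 2: chart row 2, WS - tiled (columns 1-18): K K P P K P K K P P K P K K P P K P; work from column 18 back to 1 with K<->P swapped.

Rows as worked:
K P P P K O K P P P K O K P P P K O
K P K K P P K P K K P P K P K K P P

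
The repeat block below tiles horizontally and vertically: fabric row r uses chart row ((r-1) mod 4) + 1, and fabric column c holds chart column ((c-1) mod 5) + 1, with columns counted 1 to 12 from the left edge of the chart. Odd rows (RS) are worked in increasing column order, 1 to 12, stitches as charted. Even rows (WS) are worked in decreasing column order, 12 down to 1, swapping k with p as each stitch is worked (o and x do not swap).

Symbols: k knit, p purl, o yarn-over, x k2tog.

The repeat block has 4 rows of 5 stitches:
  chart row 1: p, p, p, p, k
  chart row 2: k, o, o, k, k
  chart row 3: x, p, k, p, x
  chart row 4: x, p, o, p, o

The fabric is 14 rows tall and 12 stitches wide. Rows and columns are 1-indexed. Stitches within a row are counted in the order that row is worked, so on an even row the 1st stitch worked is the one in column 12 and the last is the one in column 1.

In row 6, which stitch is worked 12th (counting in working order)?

Result:
p

Derivation:
For row 6: chart row = ((6-1) mod 4) + 1 = 2; this is a WS (even) row.
Chart row 2 tiled across columns 1-12: k o o k k k o o k k k o
Wrong side: read the tiled row from column 12 down to 1 and exchange k with p (leave o, x).
Row 6 as worked: o p p p o o p p p o o p
Stitch 12 in working order -> p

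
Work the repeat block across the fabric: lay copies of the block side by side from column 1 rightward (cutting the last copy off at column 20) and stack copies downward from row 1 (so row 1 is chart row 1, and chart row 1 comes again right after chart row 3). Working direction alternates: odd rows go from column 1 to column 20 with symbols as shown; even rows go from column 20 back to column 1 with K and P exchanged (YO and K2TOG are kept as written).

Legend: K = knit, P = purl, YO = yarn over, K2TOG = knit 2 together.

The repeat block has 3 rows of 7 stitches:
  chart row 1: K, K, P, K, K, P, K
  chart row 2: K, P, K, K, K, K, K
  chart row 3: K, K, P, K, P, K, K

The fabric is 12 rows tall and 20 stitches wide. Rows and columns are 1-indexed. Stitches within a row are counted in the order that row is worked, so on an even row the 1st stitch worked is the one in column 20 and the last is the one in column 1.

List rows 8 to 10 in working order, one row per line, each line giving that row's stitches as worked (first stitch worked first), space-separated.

Row 8: chart row 2, WS - tiled (columns 1-20): K P K K K K K K P K K K K K K P K K K K; work from column 20 back to 1 with K<->P swapped.
Row 9: chart row 3, RS - tile across columns 1-20 and work as-is.
Row 10: chart row 1, WS - tiled (columns 1-20): K K P K K P K K K P K K P K K K P K K P; work from column 20 back to 1 with K<->P swapped.

== ROWS AS WORKED ==
P P P P K P P P P P P K P P P P P P K P
K K P K P K K K K P K P K K K K P K P K
K P P K P P P K P P K P P P K P P K P P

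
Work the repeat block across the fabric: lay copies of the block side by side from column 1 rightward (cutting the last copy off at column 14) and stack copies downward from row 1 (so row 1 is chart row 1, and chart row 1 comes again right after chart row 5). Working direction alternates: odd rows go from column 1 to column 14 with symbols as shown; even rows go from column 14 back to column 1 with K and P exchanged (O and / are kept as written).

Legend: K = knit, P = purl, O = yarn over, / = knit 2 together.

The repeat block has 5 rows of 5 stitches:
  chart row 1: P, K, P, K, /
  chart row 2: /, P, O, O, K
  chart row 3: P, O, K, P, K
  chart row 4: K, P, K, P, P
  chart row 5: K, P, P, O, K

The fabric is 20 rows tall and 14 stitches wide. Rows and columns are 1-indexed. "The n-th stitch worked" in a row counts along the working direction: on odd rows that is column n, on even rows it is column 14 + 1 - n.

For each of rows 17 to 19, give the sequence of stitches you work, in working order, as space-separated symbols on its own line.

== ROWS AS WORKED ==
/ P O O K / P O O K / P O O
K P O K P K P O K P K P O K
K P K P P K P K P P K P K P

Derivation:
Row 17: chart row 2, RS - tile across columns 1-14 and work as-is.
Row 18: chart row 3, WS - tiled (columns 1-14): P O K P K P O K P K P O K P; work from column 14 back to 1 with K<->P swapped.
Row 19: chart row 4, RS - tile across columns 1-14 and work as-is.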